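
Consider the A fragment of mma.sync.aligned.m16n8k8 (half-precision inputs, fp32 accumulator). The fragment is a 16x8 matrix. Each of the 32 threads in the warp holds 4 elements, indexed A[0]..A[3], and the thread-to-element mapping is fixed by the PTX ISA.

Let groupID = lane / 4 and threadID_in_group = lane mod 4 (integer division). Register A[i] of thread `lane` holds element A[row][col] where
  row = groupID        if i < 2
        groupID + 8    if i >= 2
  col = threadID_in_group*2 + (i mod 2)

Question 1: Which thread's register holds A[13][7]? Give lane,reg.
23,3

r=13⇒gr=5,Rb=1  c=7⇒th=3,odd=1
L=5*4+3=23  i=1*2+1=3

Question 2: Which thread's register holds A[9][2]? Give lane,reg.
5,2

r:9=>grp=1,rB=1  c:2=>tig=1,lo=0
L=1*4+1=5  i=1*2+0=2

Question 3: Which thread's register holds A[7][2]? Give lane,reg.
29,0

r=7→G=7,rhi=0  c=2→T=1,p=0
L=7*4+1=29  i=0*2+0=0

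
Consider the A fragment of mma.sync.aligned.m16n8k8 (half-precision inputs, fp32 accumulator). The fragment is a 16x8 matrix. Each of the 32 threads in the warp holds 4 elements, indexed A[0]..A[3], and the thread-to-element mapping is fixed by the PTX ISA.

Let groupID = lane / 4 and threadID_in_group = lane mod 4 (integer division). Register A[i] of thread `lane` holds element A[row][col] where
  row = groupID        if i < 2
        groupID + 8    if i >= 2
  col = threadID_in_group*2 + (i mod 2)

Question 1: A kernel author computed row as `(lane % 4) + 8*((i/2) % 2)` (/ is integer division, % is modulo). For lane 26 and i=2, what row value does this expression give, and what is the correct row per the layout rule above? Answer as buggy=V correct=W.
`(lane % 4) + 8*((i/2) % 2)`[26,2]⇒10
lane 26⇒26/4=6, 26 mod 4=2
i=2  r:6+8⇒14  c:2·2+0⇒4
row: 10 vs 14

buggy=10 correct=14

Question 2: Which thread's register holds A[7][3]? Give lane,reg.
29,1

r=7⇒gr=7,Rb=0  c=3⇒th=1,odd=1
L=7*4+1=29  i=0*2+1=1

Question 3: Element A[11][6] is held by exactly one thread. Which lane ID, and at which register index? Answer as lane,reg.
r=11->g=3,rb=1  c=6->t=3,b0=0
L=3*4+3=15  i=1*2+0=2

15,2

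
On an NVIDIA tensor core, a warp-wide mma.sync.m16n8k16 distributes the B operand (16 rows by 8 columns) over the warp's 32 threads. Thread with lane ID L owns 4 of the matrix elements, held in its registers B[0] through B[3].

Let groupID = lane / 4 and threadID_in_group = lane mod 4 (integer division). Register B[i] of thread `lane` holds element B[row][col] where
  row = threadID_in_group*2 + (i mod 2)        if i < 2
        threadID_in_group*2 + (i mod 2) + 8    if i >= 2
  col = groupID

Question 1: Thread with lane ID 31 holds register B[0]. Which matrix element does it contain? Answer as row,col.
L=31->gid=31>>2=7, tid=31&3=3
[0]->row 3·2+0+0=6  col gid=7

6,7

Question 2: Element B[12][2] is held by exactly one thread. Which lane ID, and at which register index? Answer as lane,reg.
10,2

c: 2->gid=2  r: 12->r8=1,tid=2,i&1=0
L=2*4+2=10  i=1*2+0=2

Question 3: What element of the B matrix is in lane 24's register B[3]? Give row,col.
lane 24→24/4=6, 24 mod 4=0
i=3  r:2·0+1+8→9  c:6

9,6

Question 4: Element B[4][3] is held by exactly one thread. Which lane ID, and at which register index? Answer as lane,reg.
c: 3->gid=3  r: 4->r8=0,tid=2,i&1=0
L=3*4+2=14  i=0*2+0=0

14,0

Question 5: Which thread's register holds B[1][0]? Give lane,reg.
c=0→G=0  r=1→rhi=0,T=0,p=1
L=0*4+0=0  i=0*2+1=1

0,1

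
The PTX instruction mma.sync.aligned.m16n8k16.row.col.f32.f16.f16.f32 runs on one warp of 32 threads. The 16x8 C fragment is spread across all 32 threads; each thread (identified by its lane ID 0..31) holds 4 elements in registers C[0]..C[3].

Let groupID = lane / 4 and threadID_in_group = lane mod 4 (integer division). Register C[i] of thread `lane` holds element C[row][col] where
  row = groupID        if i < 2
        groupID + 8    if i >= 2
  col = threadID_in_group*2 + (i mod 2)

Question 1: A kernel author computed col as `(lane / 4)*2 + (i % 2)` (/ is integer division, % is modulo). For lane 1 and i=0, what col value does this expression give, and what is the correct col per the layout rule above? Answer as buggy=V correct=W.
`(lane / 4)*2 + (i % 2)`[1,0]⇒0
lane 1: gr=0 (1/4), th=1 (1%4)
i=0: r=0+0=0, c=1*2+0=2
col: 0 vs 2

buggy=0 correct=2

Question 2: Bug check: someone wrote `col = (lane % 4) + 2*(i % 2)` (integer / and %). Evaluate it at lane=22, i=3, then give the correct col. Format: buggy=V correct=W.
buggy=4 correct=5

`(lane % 4) + 2*(i % 2)`[22,3]=>4
L=22=>grp=22>>2=5, tig=22&3=2
[3]=>row 5+8=13  col 2·2+1=5
col: 4 vs 5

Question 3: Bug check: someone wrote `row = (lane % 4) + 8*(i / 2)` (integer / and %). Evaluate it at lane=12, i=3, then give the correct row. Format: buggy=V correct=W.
buggy=8 correct=11

`(lane % 4) + 8*(i / 2)`[12,3]->8
lane 12->12/4=3, 12 mod 4=0
i=3  r:3+8->11  c:2·0+1->1
row: 8 vs 11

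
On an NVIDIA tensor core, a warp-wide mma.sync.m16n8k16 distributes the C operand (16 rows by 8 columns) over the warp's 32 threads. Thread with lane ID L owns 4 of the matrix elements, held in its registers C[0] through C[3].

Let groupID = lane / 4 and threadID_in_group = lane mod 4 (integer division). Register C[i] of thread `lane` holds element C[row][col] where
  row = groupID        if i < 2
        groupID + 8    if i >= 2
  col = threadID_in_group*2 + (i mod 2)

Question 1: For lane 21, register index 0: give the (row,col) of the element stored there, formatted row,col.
L=21⇒gr=21>>2=5, th=21&3=1
[0]⇒row 5+0=5  col 1·2+0=2

5,2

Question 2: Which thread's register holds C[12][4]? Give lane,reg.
18,2

r=12⇒gr=4,Rb=1  c=4⇒th=2,odd=0
L=4*4+2=18  i=1*2+0=2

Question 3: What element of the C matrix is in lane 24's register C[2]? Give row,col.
lane 24⇒24/4=6, 24 mod 4=0
i=2  r:6+8⇒14  c:2·0+0⇒0

14,0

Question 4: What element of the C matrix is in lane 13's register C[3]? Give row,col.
lane 13⇒13/4=3, 13 mod 4=1
i=3  r:3+8⇒11  c:2·1+1⇒3

11,3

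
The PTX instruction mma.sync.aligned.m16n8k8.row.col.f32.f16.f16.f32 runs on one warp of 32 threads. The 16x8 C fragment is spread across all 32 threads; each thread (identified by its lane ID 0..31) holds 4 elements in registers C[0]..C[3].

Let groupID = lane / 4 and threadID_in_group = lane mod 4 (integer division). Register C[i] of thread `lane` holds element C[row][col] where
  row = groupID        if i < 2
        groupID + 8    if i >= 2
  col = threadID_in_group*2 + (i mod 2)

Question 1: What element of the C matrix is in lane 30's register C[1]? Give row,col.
7,5

30: grp=7,tig=2
[1] (7+0,2*2+1) = (7,5)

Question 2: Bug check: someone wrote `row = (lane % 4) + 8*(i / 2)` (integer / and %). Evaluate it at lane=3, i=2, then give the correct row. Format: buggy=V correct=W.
`(lane % 4) + 8*(i / 2)`[3,2]=>11
lane 3: grp=0 (3/4), tig=3 (3%4)
i=2: r=0+8=8, c=3*2+0=6
row: 11 vs 8

buggy=11 correct=8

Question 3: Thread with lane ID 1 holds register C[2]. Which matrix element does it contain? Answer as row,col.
8,2

L=1⇒gr=1>>2=0, th=1&3=1
[2]⇒row 0+8=8  col 1·2+0=2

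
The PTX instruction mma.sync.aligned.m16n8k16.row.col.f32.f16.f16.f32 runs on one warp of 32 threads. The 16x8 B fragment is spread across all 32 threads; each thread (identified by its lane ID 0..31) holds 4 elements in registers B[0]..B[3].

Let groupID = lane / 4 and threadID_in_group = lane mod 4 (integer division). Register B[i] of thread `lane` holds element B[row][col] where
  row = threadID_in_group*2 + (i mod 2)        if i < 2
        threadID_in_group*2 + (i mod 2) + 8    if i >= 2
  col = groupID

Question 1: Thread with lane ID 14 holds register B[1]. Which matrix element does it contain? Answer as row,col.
5,3

lane 14=>14/4=3, 14 mod 4=2
i=1  r:2·2+1+0=>5  c:3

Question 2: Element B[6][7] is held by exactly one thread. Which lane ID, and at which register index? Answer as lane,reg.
c=7⇒gr=7  r=6⇒Rb=0,th=3,odd=0
L=7*4+3=31  i=0*2+0=0

31,0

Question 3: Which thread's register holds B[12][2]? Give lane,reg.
c: 2->gid=2  r: 12->r8=1,tid=2,i&1=0
L=2*4+2=10  i=1*2+0=2

10,2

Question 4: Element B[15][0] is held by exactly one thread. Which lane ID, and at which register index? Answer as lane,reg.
c=0⇒gr=0  r=15⇒Rb=1,th=3,odd=1
L=0*4+3=3  i=1*2+1=3

3,3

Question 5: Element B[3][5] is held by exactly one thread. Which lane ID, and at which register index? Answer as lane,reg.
c: 5->gid=5  r: 3->r8=0,tid=1,i&1=1
L=5*4+1=21  i=0*2+1=1

21,1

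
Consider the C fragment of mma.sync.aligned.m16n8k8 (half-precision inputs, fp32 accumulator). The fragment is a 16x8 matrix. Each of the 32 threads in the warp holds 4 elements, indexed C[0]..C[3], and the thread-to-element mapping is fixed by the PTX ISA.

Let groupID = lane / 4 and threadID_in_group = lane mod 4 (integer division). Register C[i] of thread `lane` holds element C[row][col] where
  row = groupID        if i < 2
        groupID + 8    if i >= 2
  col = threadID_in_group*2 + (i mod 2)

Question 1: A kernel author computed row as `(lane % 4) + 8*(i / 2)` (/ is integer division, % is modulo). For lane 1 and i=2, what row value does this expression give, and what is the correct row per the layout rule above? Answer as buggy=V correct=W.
buggy=9 correct=8

`(lane % 4) + 8*(i / 2)`[1,2]->9
lane 1->1/4=0, 1 mod 4=1
i=2  r:0+8->8  c:2·1+0->2
row: 9 vs 8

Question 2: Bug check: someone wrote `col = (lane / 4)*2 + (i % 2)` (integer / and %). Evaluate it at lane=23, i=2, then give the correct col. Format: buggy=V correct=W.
buggy=10 correct=6

`(lane / 4)*2 + (i % 2)`[23,2]->10
lane 23->23/4=5, 23 mod 4=3
i=2  r:5+8->13  c:2·3+0->6
col: 10 vs 6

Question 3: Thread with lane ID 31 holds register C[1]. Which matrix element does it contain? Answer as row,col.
31: G=7,T=3
[1] (7+0,3*2+1) = (7,7)

7,7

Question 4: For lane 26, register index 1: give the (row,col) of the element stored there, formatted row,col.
lane 26: G=6 (26/4), T=2 (26%4)
i=1: r=6+0=6, c=2*2+1=5

6,5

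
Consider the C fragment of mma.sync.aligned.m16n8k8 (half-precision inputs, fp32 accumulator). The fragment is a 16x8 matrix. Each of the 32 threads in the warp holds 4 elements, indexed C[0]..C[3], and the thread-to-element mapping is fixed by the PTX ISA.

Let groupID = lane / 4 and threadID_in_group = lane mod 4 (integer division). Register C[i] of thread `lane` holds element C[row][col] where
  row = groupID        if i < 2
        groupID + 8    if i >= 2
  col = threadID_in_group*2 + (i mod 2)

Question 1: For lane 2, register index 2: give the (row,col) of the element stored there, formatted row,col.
lane 2->2/4=0, 2 mod 4=2
i=2  r:0+8->8  c:2·2+0->4

8,4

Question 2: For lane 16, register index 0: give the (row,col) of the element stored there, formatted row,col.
L=16⇒gr=16>>2=4, th=16&3=0
[0]⇒row 4+0=4  col 0·2+0=0

4,0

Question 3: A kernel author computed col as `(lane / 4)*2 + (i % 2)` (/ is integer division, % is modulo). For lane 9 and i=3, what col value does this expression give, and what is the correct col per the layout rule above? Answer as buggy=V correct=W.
buggy=5 correct=3

`(lane / 4)*2 + (i % 2)`[9,3]⇒5
L=9⇒gr=9>>2=2, th=9&3=1
[3]⇒row 2+8=10  col 1·2+1=3
col: 5 vs 3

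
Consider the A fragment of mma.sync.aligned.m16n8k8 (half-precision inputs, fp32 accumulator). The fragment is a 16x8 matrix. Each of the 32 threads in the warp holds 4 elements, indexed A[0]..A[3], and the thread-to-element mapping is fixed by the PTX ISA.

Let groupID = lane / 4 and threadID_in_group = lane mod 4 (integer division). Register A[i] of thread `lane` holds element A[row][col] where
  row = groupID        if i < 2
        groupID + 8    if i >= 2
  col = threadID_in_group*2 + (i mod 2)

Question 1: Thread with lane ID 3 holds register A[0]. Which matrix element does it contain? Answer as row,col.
L=3=>grp=3>>2=0, tig=3&3=3
[0]=>row 0+0=0  col 3·2+0=6

0,6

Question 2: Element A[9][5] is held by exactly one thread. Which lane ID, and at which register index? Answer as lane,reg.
6,3

r=9⇒gr=1,Rb=1  c=5⇒th=2,odd=1
L=1*4+2=6  i=1*2+1=3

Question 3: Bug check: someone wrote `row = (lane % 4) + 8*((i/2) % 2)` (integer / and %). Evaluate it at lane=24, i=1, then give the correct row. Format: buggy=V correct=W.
buggy=0 correct=6

`(lane % 4) + 8*((i/2) % 2)`[24,1]->0
24: g=6,t=0
[1] (6+0,0*2+1) = (6,1)
row: 0 vs 6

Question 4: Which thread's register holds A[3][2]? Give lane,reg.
r:3=>grp=3,rB=0  c:2=>tig=1,lo=0
L=3*4+1=13  i=0*2+0=0

13,0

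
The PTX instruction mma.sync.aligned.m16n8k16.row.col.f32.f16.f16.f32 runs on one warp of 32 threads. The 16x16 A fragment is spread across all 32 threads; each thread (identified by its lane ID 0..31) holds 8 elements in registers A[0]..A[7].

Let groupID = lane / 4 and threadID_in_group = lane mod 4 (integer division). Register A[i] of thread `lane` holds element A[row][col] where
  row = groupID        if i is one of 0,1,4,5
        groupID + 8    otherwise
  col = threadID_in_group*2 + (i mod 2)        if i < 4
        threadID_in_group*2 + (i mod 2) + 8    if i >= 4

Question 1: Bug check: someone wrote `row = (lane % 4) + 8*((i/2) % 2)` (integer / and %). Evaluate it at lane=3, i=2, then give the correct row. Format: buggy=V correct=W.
buggy=11 correct=8

`(lane % 4) + 8*((i/2) % 2)`[3,2]⇒11
L=3⇒gr=3>>2=0, th=3&3=3
[2]⇒row 0+8=8  col 3·2+0+0=6
row: 11 vs 8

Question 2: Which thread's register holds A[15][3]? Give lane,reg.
r=15⇒gr=7,Rb=1  c=3⇒Cb=0,th=1,odd=1
L=7*4+1=29  i=0*4+1*2+1=3

29,3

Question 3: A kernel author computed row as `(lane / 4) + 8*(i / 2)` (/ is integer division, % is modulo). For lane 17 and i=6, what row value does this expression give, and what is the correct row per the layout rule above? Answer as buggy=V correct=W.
`(lane / 4) + 8*(i / 2)`[17,6]->28
17: gid=4,tid=1
[6] (4+8,1*2+0+8) = (12,10)
row: 28 vs 12

buggy=28 correct=12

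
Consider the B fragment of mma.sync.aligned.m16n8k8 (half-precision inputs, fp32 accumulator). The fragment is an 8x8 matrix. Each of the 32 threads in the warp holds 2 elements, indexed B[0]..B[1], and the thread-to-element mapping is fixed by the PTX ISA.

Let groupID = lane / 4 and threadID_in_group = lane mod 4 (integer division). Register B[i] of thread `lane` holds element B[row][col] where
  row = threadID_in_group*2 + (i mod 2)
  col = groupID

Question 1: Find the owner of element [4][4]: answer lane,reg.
c=4⇒gr=4  r=4⇒th=2,odd=0
L=4*4+2=18  i=0=0

18,0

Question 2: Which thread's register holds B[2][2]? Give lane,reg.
9,0

c: 2->gid=2  r: 2->tid=1,i&1=0
L=2*4+1=9  i=0=0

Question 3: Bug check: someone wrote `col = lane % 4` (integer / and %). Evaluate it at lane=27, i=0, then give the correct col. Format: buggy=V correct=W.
`lane % 4`[27,0]⇒3
lane 27: gr=6 (27/4), th=3 (27%4)
i=0: r=3*2+0=6, c=gr=6
col: 3 vs 6

buggy=3 correct=6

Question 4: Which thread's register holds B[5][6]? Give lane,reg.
c: 6->gid=6  r: 5->tid=2,i&1=1
L=6*4+2=26  i=1=1

26,1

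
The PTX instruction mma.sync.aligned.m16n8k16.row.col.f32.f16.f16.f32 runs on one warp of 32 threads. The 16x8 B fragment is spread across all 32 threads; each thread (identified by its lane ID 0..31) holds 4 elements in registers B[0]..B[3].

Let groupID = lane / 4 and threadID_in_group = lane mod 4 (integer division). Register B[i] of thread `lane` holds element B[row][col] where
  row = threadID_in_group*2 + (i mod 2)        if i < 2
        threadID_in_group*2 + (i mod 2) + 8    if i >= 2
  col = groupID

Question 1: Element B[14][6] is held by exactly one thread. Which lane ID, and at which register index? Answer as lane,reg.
c=6⇒gr=6  r=14⇒Rb=1,th=3,odd=0
L=6*4+3=27  i=1*2+0=2

27,2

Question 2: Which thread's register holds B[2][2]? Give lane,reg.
9,0

c=2→G=2  r=2→rhi=0,T=1,p=0
L=2*4+1=9  i=0*2+0=0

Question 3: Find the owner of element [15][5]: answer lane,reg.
c=5->g=5  r=15->rb=1,t=3,b0=1
L=5*4+3=23  i=1*2+1=3

23,3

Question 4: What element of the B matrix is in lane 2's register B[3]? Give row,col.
13,0

L=2->g=2>>2=0, t=2&3=2
[3]->row 2·2+1+8=13  col g=0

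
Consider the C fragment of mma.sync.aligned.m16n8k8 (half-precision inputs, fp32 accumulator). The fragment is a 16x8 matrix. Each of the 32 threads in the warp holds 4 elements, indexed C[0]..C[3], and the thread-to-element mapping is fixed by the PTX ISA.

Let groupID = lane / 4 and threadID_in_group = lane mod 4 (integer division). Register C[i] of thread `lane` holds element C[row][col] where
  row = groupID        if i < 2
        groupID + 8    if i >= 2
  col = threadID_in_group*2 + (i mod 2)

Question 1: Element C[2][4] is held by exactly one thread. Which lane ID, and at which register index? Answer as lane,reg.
10,0

r=2→G=2,rhi=0  c=4→T=2,p=0
L=2*4+2=10  i=0*2+0=0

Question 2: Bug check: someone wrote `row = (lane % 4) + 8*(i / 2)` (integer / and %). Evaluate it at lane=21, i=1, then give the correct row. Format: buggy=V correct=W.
buggy=1 correct=5

`(lane % 4) + 8*(i / 2)`[21,1]⇒1
lane 21: gr=5 (21/4), th=1 (21%4)
i=1: r=5+0=5, c=1*2+1=3
row: 1 vs 5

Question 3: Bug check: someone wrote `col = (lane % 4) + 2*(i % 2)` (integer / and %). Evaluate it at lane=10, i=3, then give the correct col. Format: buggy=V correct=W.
buggy=4 correct=5

`(lane % 4) + 2*(i % 2)`[10,3]->4
10: gid=2,tid=2
[3] (2+8,2*2+1) = (10,5)
col: 4 vs 5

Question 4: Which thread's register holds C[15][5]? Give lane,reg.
30,3

r=15→G=7,rhi=1  c=5→T=2,p=1
L=7*4+2=30  i=1*2+1=3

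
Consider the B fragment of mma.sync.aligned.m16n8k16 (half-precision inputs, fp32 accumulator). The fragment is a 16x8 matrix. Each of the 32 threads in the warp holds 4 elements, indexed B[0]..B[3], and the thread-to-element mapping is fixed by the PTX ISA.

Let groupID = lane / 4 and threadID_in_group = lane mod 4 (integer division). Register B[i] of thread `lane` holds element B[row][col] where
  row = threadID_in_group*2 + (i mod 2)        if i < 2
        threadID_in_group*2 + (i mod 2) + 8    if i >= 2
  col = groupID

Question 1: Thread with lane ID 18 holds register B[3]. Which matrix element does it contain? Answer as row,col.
lane 18⇒18/4=4, 18 mod 4=2
i=3  r:2·2+1+8⇒13  c:4

13,4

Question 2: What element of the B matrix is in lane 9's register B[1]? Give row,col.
L=9→G=9>>2=2, T=9&3=1
[1]→row 1·2+1+0=3  col G=2

3,2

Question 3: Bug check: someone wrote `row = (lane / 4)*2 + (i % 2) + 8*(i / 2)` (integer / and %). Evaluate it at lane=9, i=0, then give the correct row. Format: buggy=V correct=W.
buggy=4 correct=2

`(lane / 4)*2 + (i % 2) + 8*(i / 2)`[9,0]⇒4
9: gr=2,th=1
[0] (1*2+0+0,2) = (2,2)
row: 4 vs 2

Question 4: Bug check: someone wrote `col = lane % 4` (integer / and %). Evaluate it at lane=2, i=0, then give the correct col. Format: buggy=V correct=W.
`lane % 4`[2,0]→2
lane 2: G=0 (2/4), T=2 (2%4)
i=0: r=2*2+0+0=4, c=G=0
col: 2 vs 0

buggy=2 correct=0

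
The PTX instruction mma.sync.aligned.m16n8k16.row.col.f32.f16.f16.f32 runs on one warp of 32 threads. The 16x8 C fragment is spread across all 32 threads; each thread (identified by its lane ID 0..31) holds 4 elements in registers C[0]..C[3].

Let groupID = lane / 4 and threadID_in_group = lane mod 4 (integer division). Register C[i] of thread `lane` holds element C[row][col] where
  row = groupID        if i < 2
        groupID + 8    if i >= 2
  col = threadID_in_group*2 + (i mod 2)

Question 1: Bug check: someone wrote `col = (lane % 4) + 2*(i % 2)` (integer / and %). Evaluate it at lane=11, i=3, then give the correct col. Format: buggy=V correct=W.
buggy=5 correct=7

`(lane % 4) + 2*(i % 2)`[11,3]=>5
lane 11: grp=2 (11/4), tig=3 (11%4)
i=3: r=2+8=10, c=3*2+1=7
col: 5 vs 7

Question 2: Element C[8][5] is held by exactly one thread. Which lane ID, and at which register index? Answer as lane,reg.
2,3

r: 8->gid=0,r8=1  c: 5->tid=2,i&1=1
L=0*4+2=2  i=1*2+1=3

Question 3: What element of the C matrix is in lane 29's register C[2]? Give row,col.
lane 29: g=7 (29/4), t=1 (29%4)
i=2: r=7+8=15, c=1*2+0=2

15,2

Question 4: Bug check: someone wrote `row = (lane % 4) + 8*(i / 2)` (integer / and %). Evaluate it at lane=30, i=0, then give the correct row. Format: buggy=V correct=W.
buggy=2 correct=7

`(lane % 4) + 8*(i / 2)`[30,0]→2
L=30→G=30>>2=7, T=30&3=2
[0]→row 7+0=7  col 2·2+0=4
row: 2 vs 7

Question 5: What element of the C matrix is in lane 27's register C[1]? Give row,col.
6,7

lane 27: gid=6 (27/4), tid=3 (27%4)
i=1: r=6+0=6, c=3*2+1=7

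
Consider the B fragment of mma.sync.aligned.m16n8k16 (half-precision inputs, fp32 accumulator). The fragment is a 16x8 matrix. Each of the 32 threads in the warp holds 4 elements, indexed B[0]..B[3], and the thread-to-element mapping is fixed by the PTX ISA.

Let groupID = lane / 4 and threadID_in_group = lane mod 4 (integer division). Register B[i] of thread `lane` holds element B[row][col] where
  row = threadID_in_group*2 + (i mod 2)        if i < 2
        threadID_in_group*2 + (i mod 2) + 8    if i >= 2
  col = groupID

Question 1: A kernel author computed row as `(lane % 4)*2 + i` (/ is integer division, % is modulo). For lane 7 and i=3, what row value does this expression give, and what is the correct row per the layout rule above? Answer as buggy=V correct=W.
`(lane % 4)*2 + i`[7,3]⇒9
L=7⇒gr=7>>2=1, th=7&3=3
[3]⇒row 3·2+1+8=15  col gr=1
row: 9 vs 15

buggy=9 correct=15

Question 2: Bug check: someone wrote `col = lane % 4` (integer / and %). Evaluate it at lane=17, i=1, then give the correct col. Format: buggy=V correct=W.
`lane % 4`[17,1]->1
lane 17->17/4=4, 17 mod 4=1
i=1  r:2·1+1+0->3  c:4
col: 1 vs 4

buggy=1 correct=4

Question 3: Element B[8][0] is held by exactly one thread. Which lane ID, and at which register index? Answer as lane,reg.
0,2

c:0=>grp=0  r:8=>rB=1,tig=0,lo=0
L=0*4+0=0  i=1*2+0=2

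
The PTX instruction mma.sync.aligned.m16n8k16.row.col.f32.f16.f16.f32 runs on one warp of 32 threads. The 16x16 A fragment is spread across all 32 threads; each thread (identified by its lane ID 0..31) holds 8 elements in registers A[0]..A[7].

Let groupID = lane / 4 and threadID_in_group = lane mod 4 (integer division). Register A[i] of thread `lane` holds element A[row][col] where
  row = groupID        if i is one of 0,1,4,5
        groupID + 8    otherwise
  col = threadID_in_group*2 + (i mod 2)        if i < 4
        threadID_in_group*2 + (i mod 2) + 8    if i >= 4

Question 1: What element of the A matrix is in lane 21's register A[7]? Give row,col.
lane 21: G=5 (21/4), T=1 (21%4)
i=7: r=5+8=13, c=1*2+1+8=11

13,11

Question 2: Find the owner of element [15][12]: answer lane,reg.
r=15⇒gr=7,Rb=1  c=12⇒Cb=1,th=2,odd=0
L=7*4+2=30  i=1*4+1*2+0=6

30,6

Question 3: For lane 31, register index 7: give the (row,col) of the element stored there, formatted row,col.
lane 31: G=7 (31/4), T=3 (31%4)
i=7: r=7+8=15, c=3*2+1+8=15

15,15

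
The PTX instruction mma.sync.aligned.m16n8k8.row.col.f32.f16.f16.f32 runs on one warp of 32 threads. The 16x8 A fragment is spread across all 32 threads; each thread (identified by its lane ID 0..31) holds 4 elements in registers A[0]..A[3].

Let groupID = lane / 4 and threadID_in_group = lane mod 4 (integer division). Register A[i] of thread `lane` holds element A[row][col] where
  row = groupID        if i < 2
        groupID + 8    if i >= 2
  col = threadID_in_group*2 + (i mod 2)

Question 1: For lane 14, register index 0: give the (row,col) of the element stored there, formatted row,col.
3,4

L=14->gid=14>>2=3, tid=14&3=2
[0]->row 3+0=3  col 2·2+0=4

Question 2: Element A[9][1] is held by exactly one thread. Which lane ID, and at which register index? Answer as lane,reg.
r: 9->gid=1,r8=1  c: 1->tid=0,i&1=1
L=1*4+0=4  i=1*2+1=3

4,3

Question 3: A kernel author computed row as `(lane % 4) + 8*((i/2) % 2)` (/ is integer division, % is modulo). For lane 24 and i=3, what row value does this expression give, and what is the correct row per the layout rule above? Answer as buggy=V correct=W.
buggy=8 correct=14

`(lane % 4) + 8*((i/2) % 2)`[24,3]⇒8
lane 24⇒24/4=6, 24 mod 4=0
i=3  r:6+8⇒14  c:2·0+1⇒1
row: 8 vs 14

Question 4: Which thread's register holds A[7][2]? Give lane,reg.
r=7->g=7,rb=0  c=2->t=1,b0=0
L=7*4+1=29  i=0*2+0=0

29,0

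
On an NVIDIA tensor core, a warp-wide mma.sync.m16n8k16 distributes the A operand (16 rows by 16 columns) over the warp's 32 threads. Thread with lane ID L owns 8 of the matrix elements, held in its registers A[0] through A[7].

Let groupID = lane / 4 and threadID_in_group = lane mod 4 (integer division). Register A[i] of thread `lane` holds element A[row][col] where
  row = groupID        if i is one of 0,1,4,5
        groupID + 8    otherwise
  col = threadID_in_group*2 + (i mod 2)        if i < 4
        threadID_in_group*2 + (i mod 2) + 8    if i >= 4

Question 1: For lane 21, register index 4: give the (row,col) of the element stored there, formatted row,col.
lane 21→21/4=5, 21 mod 4=1
i=4  r:5+0→5  c:2·1+0+8→10

5,10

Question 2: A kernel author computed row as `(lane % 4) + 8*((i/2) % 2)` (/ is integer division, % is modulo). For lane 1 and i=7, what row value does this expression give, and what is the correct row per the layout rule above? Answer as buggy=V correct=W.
buggy=9 correct=8

`(lane % 4) + 8*((i/2) % 2)`[1,7]->9
1: gid=0,tid=1
[7] (0+8,1*2+1+8) = (8,11)
row: 9 vs 8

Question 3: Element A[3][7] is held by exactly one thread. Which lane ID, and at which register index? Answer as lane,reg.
r=3⇒gr=3,Rb=0  c=7⇒Cb=0,th=3,odd=1
L=3*4+3=15  i=0*4+0*2+1=1

15,1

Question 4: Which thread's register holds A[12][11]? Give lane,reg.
r=12->g=4,rb=1  c=11->cb=1,t=1,b0=1
L=4*4+1=17  i=1*4+1*2+1=7

17,7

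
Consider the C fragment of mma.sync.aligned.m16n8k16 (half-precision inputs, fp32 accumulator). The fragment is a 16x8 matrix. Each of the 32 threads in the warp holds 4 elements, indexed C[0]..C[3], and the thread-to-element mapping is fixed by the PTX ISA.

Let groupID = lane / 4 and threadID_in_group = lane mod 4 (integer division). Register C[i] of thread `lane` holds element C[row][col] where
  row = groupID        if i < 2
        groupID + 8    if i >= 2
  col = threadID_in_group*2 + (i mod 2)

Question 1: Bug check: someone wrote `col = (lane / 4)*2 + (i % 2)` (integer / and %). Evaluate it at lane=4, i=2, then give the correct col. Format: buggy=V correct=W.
`(lane / 4)*2 + (i % 2)`[4,2]→2
4: G=1,T=0
[2] (1+8,0*2+0) = (9,0)
col: 2 vs 0

buggy=2 correct=0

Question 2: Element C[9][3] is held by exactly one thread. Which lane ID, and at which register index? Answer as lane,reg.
5,3

r=9→G=1,rhi=1  c=3→T=1,p=1
L=1*4+1=5  i=1*2+1=3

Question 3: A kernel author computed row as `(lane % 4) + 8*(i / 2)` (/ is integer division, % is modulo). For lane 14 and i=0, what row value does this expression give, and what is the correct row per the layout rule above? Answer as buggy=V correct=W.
buggy=2 correct=3

`(lane % 4) + 8*(i / 2)`[14,0]=>2
14: grp=3,tig=2
[0] (3+0,2*2+0) = (3,4)
row: 2 vs 3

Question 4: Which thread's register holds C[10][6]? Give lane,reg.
r:10=>grp=2,rB=1  c:6=>tig=3,lo=0
L=2*4+3=11  i=1*2+0=2

11,2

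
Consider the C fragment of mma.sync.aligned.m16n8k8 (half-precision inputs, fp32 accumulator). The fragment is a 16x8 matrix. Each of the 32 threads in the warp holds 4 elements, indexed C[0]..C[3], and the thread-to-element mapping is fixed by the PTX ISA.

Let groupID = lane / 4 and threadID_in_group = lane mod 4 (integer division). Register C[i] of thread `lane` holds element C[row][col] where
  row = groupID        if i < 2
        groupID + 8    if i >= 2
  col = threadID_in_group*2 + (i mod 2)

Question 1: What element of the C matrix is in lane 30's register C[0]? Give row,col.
lane 30->30/4=7, 30 mod 4=2
i=0  r:7+0->7  c:2·2+0->4

7,4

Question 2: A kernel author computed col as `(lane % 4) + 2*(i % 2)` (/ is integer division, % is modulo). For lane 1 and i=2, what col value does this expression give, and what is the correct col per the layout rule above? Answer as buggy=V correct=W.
buggy=1 correct=2

`(lane % 4) + 2*(i % 2)`[1,2]->1
lane 1: g=0 (1/4), t=1 (1%4)
i=2: r=0+8=8, c=1*2+0=2
col: 1 vs 2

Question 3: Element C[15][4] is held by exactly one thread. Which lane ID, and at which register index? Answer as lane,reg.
r=15→G=7,rhi=1  c=4→T=2,p=0
L=7*4+2=30  i=1*2+0=2

30,2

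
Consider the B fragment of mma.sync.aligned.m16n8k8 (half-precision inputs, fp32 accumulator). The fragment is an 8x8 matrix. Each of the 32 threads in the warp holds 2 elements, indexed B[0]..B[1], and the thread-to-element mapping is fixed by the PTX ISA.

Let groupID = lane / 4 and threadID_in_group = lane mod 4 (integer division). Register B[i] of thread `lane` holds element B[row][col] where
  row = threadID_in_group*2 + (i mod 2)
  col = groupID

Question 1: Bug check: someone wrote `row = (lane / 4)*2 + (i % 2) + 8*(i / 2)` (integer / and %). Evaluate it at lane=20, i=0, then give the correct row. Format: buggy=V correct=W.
`(lane / 4)*2 + (i % 2) + 8*(i / 2)`[20,0]=>10
lane 20=>20/4=5, 20 mod 4=0
i=0  r:2·0+0=>0  c:5
row: 10 vs 0

buggy=10 correct=0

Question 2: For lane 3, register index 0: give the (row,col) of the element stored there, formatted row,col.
6,0

lane 3->3/4=0, 3 mod 4=3
i=0  r:2·3+0->6  c:0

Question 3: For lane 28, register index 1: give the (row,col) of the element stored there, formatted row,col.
28: g=7,t=0
[1] (0*2+1,7) = (1,7)

1,7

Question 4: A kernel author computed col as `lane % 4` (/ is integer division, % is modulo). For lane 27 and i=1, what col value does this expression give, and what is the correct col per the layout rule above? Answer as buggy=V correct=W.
buggy=3 correct=6

`lane % 4`[27,1]->3
lane 27: gid=6 (27/4), tid=3 (27%4)
i=1: r=3*2+1=7, c=gid=6
col: 3 vs 6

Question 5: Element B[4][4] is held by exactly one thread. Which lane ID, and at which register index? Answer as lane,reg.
c: 4->gid=4  r: 4->tid=2,i&1=0
L=4*4+2=18  i=0=0

18,0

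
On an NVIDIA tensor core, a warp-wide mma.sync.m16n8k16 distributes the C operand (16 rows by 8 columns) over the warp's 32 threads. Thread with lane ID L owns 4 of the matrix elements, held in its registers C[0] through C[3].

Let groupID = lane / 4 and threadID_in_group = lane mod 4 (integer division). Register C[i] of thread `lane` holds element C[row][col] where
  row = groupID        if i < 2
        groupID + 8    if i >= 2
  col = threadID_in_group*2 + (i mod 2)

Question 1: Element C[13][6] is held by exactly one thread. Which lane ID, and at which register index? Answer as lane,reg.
23,2

r=13->g=5,rb=1  c=6->t=3,b0=0
L=5*4+3=23  i=1*2+0=2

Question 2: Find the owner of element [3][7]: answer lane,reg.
15,1

r: 3->gid=3,r8=0  c: 7->tid=3,i&1=1
L=3*4+3=15  i=0*2+1=1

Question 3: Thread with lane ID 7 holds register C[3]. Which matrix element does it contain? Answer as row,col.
9,7

L=7->g=7>>2=1, t=7&3=3
[3]->row 1+8=9  col 3·2+1=7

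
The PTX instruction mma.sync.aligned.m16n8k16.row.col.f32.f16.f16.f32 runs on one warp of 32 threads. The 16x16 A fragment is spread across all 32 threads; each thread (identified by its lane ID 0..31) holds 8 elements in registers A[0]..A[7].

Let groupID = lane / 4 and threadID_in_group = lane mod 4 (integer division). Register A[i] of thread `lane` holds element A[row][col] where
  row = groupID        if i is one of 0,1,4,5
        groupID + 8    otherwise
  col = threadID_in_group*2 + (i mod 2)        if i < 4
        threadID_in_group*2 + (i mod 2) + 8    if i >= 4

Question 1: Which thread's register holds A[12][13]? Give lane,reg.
18,7

r=12⇒gr=4,Rb=1  c=13⇒Cb=1,th=2,odd=1
L=4*4+2=18  i=1*4+1*2+1=7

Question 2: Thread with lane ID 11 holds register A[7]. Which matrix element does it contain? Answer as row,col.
11: grp=2,tig=3
[7] (2+8,3*2+1+8) = (10,15)

10,15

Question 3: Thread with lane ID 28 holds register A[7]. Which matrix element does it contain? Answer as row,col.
28: gr=7,th=0
[7] (7+8,0*2+1+8) = (15,9)

15,9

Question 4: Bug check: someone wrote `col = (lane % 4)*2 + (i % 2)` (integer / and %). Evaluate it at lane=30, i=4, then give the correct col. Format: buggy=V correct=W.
`(lane % 4)*2 + (i % 2)`[30,4]->4
30: g=7,t=2
[4] (7+0,2*2+0+8) = (7,12)
col: 4 vs 12

buggy=4 correct=12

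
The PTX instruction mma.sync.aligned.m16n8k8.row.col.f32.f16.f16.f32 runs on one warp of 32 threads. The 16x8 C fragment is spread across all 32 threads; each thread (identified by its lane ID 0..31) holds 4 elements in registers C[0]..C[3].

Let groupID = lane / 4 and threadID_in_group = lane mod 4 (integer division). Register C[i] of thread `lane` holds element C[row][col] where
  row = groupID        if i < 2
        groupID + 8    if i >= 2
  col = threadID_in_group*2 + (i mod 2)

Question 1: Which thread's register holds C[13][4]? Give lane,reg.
r: 13->gid=5,r8=1  c: 4->tid=2,i&1=0
L=5*4+2=22  i=1*2+0=2

22,2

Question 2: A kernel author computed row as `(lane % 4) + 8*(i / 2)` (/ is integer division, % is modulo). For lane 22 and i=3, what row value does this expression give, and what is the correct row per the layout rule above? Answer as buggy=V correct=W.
`(lane % 4) + 8*(i / 2)`[22,3]⇒10
lane 22: gr=5 (22/4), th=2 (22%4)
i=3: r=5+8=13, c=2*2+1=5
row: 10 vs 13

buggy=10 correct=13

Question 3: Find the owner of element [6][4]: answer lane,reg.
r: 6->gid=6,r8=0  c: 4->tid=2,i&1=0
L=6*4+2=26  i=0*2+0=0

26,0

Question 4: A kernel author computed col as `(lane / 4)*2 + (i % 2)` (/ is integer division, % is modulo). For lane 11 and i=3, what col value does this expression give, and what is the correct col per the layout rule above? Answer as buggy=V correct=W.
`(lane / 4)*2 + (i % 2)`[11,3]⇒5
L=11⇒gr=11>>2=2, th=11&3=3
[3]⇒row 2+8=10  col 3·2+1=7
col: 5 vs 7

buggy=5 correct=7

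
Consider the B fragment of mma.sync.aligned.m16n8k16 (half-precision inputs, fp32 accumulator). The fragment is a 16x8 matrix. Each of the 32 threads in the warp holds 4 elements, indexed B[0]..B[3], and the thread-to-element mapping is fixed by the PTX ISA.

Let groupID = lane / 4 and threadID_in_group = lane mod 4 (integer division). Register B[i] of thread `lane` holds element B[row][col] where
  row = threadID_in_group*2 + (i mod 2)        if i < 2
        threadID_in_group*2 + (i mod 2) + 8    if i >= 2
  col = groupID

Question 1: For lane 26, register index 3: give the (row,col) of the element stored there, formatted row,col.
13,6

26: G=6,T=2
[3] (2*2+1+8,6) = (13,6)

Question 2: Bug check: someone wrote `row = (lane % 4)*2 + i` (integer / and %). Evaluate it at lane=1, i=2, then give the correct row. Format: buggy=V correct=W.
buggy=4 correct=10

`(lane % 4)*2 + i`[1,2]=>4
L=1=>grp=1>>2=0, tig=1&3=1
[2]=>row 1·2+0+8=10  col grp=0
row: 4 vs 10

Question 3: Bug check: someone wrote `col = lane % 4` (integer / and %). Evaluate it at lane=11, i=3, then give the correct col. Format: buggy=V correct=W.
buggy=3 correct=2

`lane % 4`[11,3]→3
lane 11: G=2 (11/4), T=3 (11%4)
i=3: r=3*2+1+8=15, c=G=2
col: 3 vs 2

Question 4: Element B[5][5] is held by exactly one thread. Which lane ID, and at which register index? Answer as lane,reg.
c:5=>grp=5  r:5=>rB=0,tig=2,lo=1
L=5*4+2=22  i=0*2+1=1

22,1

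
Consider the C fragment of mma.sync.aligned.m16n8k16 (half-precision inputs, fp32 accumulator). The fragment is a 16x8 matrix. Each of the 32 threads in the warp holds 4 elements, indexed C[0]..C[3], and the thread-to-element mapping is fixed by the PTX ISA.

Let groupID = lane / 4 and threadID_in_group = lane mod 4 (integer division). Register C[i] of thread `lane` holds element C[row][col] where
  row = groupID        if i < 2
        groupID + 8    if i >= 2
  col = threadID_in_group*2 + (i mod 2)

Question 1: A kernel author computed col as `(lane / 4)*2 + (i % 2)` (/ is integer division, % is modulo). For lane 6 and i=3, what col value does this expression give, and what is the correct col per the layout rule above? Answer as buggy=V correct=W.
buggy=3 correct=5

`(lane / 4)*2 + (i % 2)`[6,3]->3
6: g=1,t=2
[3] (1+8,2*2+1) = (9,5)
col: 3 vs 5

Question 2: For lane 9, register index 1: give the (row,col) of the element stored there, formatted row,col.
2,3

L=9=>grp=9>>2=2, tig=9&3=1
[1]=>row 2+0=2  col 1·2+1=3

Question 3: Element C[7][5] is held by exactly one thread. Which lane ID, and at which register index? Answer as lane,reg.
30,1

r=7->g=7,rb=0  c=5->t=2,b0=1
L=7*4+2=30  i=0*2+1=1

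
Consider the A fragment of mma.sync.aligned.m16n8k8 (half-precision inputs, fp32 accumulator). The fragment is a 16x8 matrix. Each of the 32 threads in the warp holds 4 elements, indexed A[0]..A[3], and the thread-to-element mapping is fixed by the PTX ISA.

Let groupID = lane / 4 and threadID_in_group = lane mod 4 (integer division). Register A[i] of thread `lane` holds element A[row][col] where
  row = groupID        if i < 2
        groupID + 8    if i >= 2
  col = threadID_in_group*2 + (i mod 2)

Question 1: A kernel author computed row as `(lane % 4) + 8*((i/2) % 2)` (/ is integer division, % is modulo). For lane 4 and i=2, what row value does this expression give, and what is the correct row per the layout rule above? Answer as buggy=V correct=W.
buggy=8 correct=9

`(lane % 4) + 8*((i/2) % 2)`[4,2]->8
L=4->g=4>>2=1, t=4&3=0
[2]->row 1+8=9  col 0·2+0=0
row: 8 vs 9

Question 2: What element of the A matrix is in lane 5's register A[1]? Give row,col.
1,3

L=5->g=5>>2=1, t=5&3=1
[1]->row 1+0=1  col 1·2+1=3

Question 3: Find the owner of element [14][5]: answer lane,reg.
26,3

r=14→G=6,rhi=1  c=5→T=2,p=1
L=6*4+2=26  i=1*2+1=3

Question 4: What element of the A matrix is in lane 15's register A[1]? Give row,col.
L=15⇒gr=15>>2=3, th=15&3=3
[1]⇒row 3+0=3  col 3·2+1=7

3,7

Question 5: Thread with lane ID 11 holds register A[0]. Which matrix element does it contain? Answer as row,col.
2,6

lane 11: gid=2 (11/4), tid=3 (11%4)
i=0: r=2+0=2, c=3*2+0=6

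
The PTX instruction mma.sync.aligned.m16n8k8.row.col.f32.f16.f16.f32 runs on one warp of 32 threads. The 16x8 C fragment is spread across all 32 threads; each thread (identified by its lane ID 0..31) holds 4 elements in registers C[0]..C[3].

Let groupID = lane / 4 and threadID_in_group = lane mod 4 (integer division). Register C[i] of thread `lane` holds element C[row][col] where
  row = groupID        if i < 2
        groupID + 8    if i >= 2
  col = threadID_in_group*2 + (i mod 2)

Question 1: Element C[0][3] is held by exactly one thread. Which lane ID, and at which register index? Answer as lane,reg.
r=0→G=0,rhi=0  c=3→T=1,p=1
L=0*4+1=1  i=0*2+1=1

1,1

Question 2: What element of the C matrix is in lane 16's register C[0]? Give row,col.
4,0

lane 16→16/4=4, 16 mod 4=0
i=0  r:4+0→4  c:2·0+0→0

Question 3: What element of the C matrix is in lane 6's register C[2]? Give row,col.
L=6=>grp=6>>2=1, tig=6&3=2
[2]=>row 1+8=9  col 2·2+0=4

9,4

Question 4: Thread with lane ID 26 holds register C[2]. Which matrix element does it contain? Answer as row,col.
14,4

L=26=>grp=26>>2=6, tig=26&3=2
[2]=>row 6+8=14  col 2·2+0=4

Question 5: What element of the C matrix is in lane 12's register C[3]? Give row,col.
L=12->g=12>>2=3, t=12&3=0
[3]->row 3+8=11  col 0·2+1=1

11,1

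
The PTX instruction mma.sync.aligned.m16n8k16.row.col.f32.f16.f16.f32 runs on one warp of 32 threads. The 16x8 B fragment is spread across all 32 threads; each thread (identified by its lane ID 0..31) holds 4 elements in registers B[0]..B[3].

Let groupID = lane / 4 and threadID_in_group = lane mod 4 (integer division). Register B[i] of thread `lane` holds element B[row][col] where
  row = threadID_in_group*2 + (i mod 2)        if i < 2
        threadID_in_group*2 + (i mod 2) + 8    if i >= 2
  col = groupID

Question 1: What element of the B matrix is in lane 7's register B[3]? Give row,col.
lane 7→7/4=1, 7 mod 4=3
i=3  r:2·3+1+8→15  c:1

15,1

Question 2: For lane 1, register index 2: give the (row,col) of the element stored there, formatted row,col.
10,0

lane 1->1/4=0, 1 mod 4=1
i=2  r:2·1+0+8->10  c:0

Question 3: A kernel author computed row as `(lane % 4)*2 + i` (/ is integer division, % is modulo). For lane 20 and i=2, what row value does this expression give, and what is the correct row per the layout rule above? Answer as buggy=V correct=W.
`(lane % 4)*2 + i`[20,2]→2
L=20→G=20>>2=5, T=20&3=0
[2]→row 0·2+0+8=8  col G=5
row: 2 vs 8

buggy=2 correct=8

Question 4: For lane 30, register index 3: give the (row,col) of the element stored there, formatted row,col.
13,7

L=30→G=30>>2=7, T=30&3=2
[3]→row 2·2+1+8=13  col G=7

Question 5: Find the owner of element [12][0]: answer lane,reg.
c=0->g=0  r=12->rb=1,t=2,b0=0
L=0*4+2=2  i=1*2+0=2

2,2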